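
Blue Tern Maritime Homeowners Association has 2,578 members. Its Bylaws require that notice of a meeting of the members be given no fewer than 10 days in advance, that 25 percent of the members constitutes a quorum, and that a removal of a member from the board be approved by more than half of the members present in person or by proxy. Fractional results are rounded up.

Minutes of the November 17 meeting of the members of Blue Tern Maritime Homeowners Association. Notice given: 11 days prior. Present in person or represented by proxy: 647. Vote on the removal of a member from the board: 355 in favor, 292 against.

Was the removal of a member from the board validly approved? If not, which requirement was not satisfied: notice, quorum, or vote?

Notice: 11 days given; 10 required. Satisfied.
Quorum: 25% of 2,578 = 644.50, rounded up to 645; 647 present. Satisfied.
Vote: requires a majority of those present (647); a majority of 647 is 324, so 324 needed; 355 in favor. Satisfied.

Valid — all requirements satisfied.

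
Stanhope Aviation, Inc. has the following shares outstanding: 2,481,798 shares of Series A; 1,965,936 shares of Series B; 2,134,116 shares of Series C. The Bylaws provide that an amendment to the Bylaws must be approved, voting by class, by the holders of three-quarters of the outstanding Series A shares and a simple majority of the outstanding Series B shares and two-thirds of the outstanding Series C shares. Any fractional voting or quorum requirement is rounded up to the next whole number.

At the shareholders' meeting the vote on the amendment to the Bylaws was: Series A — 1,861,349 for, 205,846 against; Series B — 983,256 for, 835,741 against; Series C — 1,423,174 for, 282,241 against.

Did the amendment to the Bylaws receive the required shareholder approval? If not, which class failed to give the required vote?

Approved — every class gave the required vote.

Series A: 3/4 of 2481798 = 1861348.50, rounded up to 1861349; 1,861,349 required, 1,861,349 in favor — approved.
Series B: a majority of 1965936 is 982969; 982,969 required, 983,256 in favor — approved.
Series C: 2/3 of 2134116 = 1422744; 1,422,744 required, 1,423,174 in favor — approved.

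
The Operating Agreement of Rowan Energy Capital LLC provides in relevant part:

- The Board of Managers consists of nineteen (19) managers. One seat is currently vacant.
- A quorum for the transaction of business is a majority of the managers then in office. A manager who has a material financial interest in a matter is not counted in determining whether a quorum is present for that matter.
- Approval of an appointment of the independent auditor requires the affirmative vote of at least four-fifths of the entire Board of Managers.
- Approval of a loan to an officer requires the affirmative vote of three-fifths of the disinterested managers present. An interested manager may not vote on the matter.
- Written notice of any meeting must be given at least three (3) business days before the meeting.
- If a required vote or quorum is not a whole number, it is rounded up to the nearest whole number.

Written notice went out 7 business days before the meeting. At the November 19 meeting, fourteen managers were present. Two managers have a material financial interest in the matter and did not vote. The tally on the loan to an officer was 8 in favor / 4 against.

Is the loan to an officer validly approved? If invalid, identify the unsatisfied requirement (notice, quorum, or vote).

Notice: 7 business days given; 3 required (7 ≥ 3). Satisfied.
Quorum: 14 present, but the 2 interested managers do not count, leaving 12. Quorum is 10. Satisfied.
Vote: the loan to an officer requires three-fifths of the disinterested managers present (14 − 2 = 12). 3/5 of 12 = 7.20, rounded up to 8, so 8 affirmative votes are needed; 8 voted in favor. Satisfied.

Valid — all requirements satisfied.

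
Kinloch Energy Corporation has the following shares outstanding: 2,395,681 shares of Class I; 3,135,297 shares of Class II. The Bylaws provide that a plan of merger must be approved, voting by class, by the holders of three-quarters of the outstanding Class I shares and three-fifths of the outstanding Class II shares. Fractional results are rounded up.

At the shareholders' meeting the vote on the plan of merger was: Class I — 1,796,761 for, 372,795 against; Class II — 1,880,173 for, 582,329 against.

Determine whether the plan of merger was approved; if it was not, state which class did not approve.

Class I: 3/4 of 2395681 = 1796760.75, rounded up to 1796761; 1,796,761 required, 1,796,761 in favor — approved.
Class II: 3/5 of 3135297 = 1881178.20, rounded up to 1881179; 1,881,179 required, 1,880,173 in favor — not approved.

Not approved — the Class II shares did not give the required vote.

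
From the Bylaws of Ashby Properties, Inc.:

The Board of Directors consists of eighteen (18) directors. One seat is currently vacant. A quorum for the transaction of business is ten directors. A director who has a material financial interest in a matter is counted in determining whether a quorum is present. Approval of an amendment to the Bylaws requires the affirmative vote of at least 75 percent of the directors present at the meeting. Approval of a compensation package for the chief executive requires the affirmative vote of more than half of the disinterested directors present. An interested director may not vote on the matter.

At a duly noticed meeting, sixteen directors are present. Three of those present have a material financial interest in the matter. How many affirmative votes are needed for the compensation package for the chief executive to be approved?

The compensation package for the chief executive requires a majority of the disinterested directors present (16 − 3 = 13).
A majority of 13 is 7.

7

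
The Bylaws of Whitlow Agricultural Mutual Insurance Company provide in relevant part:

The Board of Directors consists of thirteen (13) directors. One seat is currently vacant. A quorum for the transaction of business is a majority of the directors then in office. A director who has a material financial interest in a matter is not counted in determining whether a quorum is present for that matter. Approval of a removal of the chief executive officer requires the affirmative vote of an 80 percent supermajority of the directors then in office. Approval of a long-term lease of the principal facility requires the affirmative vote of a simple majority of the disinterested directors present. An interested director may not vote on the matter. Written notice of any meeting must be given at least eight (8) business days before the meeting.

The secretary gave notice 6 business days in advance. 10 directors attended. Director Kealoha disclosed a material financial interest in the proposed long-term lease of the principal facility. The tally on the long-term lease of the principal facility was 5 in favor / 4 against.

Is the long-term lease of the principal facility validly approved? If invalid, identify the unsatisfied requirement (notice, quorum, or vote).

Invalid — notice requirement not satisfied.

Notice: 6 business days given; 8 required (6 < 8). Not satisfied.
Quorum: 10 present, but the 1 interested director does not count, leaving 9. Quorum is 7. Satisfied.
Vote: the long-term lease of the principal facility requires a majority of the disinterested directors present (10 − 1 = 9). A majority of 9 is 5, so 5 affirmative votes are needed; 5 voted in favor. Satisfied.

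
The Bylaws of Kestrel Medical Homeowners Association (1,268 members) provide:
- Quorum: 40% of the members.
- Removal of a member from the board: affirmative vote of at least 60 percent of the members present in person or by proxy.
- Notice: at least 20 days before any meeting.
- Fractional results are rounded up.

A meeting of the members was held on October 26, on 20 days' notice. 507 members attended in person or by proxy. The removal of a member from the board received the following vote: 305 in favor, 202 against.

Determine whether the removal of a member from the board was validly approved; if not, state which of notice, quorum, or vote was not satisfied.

Invalid — quorum requirement not satisfied.

Notice: 20 days given; 20 required. Satisfied.
Quorum: 40% of 1,268 = 507.20, rounded up to 508; 507 present. Not satisfied.
Vote: requires three-fifths of those present (507); 3/5 of 507 = 304.20, rounded up to 305, so 305 needed; 305 in favor. Satisfied.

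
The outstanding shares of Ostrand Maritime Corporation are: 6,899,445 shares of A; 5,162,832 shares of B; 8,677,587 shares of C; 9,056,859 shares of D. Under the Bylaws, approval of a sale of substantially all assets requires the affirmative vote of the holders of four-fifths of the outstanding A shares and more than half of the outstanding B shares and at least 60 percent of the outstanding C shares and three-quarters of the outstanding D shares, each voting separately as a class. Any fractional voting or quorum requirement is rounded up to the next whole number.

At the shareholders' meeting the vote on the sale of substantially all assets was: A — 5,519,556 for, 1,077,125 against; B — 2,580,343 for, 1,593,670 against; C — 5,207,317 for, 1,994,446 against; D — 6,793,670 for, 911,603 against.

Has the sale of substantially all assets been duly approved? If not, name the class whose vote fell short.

Not approved — the B shares did not give the required vote.

A: 4/5 of 6899445 = 5519556; 5,519,556 required, 5,519,556 in favor — approved.
B: a majority of 5162832 is 2581417; 2,581,417 required, 2,580,343 in favor — not approved.
C: 3/5 of 8677587 = 5206552.20, rounded up to 5206553; 5,206,553 required, 5,207,317 in favor — approved.
D: 3/4 of 9056859 = 6792644.25, rounded up to 6792645; 6,792,645 required, 6,793,670 in favor — approved.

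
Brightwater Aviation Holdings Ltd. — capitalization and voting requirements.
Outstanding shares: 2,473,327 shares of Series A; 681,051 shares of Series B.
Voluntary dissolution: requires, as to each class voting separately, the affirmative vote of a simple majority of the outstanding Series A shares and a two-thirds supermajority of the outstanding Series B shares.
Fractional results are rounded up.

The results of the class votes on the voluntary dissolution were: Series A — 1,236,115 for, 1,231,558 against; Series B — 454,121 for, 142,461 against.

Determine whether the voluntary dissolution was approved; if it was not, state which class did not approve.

Not approved — the Series A shares did not give the required vote.

Series A: a majority of 2473327 is 1236664; 1,236,664 required, 1,236,115 in favor — not approved.
Series B: 2/3 of 681051 = 454034; 454,034 required, 454,121 in favor — approved.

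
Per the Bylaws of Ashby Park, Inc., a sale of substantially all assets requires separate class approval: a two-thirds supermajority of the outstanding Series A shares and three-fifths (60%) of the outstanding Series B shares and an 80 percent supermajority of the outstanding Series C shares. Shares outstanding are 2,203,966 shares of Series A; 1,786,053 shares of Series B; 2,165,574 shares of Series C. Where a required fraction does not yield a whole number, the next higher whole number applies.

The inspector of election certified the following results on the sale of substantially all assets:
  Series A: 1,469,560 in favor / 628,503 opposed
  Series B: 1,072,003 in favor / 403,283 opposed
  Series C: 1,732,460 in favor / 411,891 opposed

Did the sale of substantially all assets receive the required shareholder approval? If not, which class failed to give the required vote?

Series A: 2/3 of 2203966 = 1469310.67, rounded up to 1469311; 1,469,311 required, 1,469,560 in favor — approved.
Series B: 3/5 of 1786053 = 1071631.80, rounded up to 1071632; 1,071,632 required, 1,072,003 in favor — approved.
Series C: 4/5 of 2165574 = 1732459.20, rounded up to 1732460; 1,732,460 required, 1,732,460 in favor — approved.

Approved — every class gave the required vote.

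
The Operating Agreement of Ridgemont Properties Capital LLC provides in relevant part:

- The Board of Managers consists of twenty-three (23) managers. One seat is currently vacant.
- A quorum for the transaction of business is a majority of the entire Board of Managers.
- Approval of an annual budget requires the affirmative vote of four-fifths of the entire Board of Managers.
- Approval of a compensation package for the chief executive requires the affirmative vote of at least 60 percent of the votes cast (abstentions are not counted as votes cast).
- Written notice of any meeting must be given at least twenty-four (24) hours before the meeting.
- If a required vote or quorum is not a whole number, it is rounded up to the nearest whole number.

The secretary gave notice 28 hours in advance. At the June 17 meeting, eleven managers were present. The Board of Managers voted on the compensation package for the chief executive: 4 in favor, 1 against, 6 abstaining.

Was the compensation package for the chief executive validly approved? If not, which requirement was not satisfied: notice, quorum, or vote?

Notice: 28 hours given; 24 required (28 ≥ 24). Satisfied.
Quorum: 11 present; quorum is 12. Not satisfied.
Vote: the compensation package for the chief executive requires three-fifths of the votes cast (11 present − 6 abstaining = 5). 3/5 of 5 = 3, so 3 affirmative votes are needed; 4 voted in favor. Satisfied. (Moot — without a quorum no business can be validly transacted.)

Invalid — quorum requirement not satisfied.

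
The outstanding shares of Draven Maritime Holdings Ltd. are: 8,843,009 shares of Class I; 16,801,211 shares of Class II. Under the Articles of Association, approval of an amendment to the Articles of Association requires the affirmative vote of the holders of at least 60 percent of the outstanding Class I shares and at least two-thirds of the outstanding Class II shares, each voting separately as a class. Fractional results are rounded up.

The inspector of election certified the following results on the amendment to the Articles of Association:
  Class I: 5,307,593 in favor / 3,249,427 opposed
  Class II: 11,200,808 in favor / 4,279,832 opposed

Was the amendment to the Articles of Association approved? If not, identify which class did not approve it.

Approved — every class gave the required vote.

Class I: 3/5 of 8843009 = 5305805.40, rounded up to 5305806; 5,305,806 required, 5,307,593 in favor — approved.
Class II: 2/3 of 16801211 = 11200807.33, rounded up to 11200808; 11,200,808 required, 11,200,808 in favor — approved.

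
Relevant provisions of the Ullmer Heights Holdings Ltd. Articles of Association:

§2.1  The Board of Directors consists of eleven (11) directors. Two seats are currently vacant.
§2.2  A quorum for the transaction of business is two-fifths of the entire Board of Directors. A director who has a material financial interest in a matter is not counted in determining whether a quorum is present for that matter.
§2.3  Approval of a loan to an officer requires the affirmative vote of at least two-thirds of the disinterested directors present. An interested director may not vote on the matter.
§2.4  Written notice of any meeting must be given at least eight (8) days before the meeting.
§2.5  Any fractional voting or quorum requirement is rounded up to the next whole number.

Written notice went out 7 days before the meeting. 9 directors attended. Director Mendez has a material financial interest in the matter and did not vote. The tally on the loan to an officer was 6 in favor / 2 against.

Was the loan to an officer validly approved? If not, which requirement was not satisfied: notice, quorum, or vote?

Notice: 7 days given; 8 required (7 < 8). Not satisfied.
Quorum: 9 present, but the 1 interested director does not count, leaving 8. Quorum is 5. Satisfied.
Vote: the loan to an officer requires two-thirds of the disinterested directors present (9 − 1 = 8). 2/3 of 8 = 5.33, rounded up to 6, so 6 affirmative votes are needed; 6 voted in favor. Satisfied.

Invalid — notice requirement not satisfied.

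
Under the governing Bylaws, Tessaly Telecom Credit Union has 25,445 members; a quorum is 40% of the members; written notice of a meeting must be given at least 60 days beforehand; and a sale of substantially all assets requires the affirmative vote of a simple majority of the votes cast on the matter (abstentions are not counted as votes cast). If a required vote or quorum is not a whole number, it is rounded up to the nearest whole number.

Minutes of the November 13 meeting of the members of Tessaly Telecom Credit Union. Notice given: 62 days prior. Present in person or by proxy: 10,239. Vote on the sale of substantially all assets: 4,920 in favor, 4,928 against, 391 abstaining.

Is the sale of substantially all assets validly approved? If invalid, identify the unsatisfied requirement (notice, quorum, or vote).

Notice: 62 days given; 60 required. Satisfied.
Quorum: 40% of 25,445 = 10,178; 10,239 present. Satisfied.
Vote: requires a majority of the votes cast (10,239 − 391 abstaining = 9,848); a majority of 9848 is 4925, so 4,925 needed; 4,920 in favor. Not satisfied.

Invalid — vote requirement not satisfied.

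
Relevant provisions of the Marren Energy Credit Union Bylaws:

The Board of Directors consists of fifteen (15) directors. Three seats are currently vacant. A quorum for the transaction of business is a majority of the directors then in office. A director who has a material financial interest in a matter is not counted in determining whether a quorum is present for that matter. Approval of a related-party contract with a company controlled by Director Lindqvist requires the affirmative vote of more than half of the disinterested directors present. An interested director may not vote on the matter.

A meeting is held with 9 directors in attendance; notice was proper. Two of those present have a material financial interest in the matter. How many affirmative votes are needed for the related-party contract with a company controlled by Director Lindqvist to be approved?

4

The related-party contract with a company controlled by Director Lindqvist requires a majority of the disinterested directors present (9 − 2 = 7).
A majority of 7 is 4.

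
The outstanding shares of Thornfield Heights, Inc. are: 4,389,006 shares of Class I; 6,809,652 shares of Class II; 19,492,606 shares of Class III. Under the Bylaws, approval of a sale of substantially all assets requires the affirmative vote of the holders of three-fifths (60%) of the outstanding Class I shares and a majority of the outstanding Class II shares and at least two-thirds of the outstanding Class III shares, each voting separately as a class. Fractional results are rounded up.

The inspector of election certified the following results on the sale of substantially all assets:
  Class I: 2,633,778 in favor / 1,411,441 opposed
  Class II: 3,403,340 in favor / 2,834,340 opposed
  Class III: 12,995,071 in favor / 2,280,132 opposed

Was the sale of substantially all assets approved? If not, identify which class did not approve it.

Not approved — the Class II shares did not give the required vote.

Class I: 3/5 of 4389006 = 2633403.60, rounded up to 2633404; 2,633,404 required, 2,633,778 in favor — approved.
Class II: a majority of 6809652 is 3404827; 3,404,827 required, 3,403,340 in favor — not approved.
Class III: 2/3 of 19492606 = 12995070.67, rounded up to 12995071; 12,995,071 required, 12,995,071 in favor — approved.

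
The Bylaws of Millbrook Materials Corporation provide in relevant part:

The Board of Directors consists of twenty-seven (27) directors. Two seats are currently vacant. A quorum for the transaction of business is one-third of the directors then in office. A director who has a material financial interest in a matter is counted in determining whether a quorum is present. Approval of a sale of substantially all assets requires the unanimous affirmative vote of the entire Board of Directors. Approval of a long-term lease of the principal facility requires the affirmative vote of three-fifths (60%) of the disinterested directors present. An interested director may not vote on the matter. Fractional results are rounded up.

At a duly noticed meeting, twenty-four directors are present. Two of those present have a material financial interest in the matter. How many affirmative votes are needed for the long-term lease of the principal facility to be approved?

The long-term lease of the principal facility requires three-fifths of the disinterested directors present (24 − 2 = 22).
3/5 of 22 = 13.20, rounded up to 14.

14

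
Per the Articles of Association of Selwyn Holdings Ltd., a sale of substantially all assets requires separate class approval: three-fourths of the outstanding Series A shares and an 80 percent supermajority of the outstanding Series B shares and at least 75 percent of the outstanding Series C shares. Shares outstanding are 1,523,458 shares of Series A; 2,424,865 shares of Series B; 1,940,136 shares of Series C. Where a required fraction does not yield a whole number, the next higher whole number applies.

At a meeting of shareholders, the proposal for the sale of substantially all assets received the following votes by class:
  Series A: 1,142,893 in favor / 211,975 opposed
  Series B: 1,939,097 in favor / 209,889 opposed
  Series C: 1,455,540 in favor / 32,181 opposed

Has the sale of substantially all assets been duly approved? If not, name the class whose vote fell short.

Not approved — the Series B shares did not give the required vote.

Series A: 3/4 of 1523458 = 1142593.50, rounded up to 1142594; 1,142,594 required, 1,142,893 in favor — approved.
Series B: 4/5 of 2424865 = 1939892; 1,939,892 required, 1,939,097 in favor — not approved.
Series C: 3/4 of 1940136 = 1455102; 1,455,102 required, 1,455,540 in favor — approved.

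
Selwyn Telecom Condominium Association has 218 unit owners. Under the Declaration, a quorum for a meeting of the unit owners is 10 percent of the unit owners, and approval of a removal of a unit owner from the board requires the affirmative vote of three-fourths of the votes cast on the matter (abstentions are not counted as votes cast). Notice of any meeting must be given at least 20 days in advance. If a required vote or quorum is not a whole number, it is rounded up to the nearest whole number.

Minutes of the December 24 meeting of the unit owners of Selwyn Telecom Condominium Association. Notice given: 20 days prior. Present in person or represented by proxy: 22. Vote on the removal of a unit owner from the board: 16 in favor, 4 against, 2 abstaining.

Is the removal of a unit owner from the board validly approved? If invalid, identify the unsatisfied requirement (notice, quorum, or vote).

Notice: 20 days given; 20 required. Satisfied.
Quorum: 10% of 218 = 21.80, rounded up to 22; 22 present. Satisfied.
Vote: requires three-fourths of the votes cast (22 − 2 abstaining = 20); 3/4 of 20 = 15, so 15 needed; 16 in favor. Satisfied.

Valid — all requirements satisfied.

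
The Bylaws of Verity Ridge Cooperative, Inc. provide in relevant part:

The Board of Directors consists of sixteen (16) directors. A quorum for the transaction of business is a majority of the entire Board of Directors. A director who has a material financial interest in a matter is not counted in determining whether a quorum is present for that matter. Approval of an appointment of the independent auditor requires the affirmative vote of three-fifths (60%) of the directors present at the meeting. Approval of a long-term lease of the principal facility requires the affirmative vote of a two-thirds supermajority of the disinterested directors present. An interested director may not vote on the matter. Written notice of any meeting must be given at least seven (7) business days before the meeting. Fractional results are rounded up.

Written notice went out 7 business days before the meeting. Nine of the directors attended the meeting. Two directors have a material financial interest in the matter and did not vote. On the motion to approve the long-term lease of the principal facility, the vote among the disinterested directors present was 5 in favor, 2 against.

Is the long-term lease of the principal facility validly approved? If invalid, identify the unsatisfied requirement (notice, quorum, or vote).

Invalid — quorum requirement not satisfied.

Notice: 7 business days given; 7 required (7 ≥ 7). Satisfied.
Quorum: 9 present, but the 2 interested directors do not count, leaving 7. Quorum is 9. Not satisfied.
Vote: the long-term lease of the principal facility requires two-thirds of the disinterested directors present (9 − 2 = 7). 2/3 of 7 = 4.67, rounded up to 5, so 5 affirmative votes are needed; 5 voted in favor. Satisfied. (Moot — without a quorum no business can be validly transacted.)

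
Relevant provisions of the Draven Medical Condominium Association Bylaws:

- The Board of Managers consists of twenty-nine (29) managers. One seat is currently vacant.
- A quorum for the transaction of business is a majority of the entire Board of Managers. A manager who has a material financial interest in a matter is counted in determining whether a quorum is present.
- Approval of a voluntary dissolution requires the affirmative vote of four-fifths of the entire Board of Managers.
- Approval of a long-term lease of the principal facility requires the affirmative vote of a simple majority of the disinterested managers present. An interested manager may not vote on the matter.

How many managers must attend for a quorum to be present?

A majority of 29 is 15.

15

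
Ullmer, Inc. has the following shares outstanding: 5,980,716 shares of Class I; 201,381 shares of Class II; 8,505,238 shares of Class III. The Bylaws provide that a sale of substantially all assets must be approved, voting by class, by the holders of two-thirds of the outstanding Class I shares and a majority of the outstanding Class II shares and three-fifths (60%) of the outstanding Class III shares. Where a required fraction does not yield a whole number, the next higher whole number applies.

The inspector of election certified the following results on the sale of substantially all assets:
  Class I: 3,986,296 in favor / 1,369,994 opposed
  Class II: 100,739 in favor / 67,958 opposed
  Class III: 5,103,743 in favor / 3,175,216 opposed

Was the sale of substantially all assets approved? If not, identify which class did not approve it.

Class I: 2/3 of 5980716 = 3987144; 3,987,144 required, 3,986,296 in favor — not approved.
Class II: a majority of 201381 is 100691; 100,691 required, 100,739 in favor — approved.
Class III: 3/5 of 8505238 = 5103142.80, rounded up to 5103143; 5,103,143 required, 5,103,743 in favor — approved.

Not approved — the Class I shares did not give the required vote.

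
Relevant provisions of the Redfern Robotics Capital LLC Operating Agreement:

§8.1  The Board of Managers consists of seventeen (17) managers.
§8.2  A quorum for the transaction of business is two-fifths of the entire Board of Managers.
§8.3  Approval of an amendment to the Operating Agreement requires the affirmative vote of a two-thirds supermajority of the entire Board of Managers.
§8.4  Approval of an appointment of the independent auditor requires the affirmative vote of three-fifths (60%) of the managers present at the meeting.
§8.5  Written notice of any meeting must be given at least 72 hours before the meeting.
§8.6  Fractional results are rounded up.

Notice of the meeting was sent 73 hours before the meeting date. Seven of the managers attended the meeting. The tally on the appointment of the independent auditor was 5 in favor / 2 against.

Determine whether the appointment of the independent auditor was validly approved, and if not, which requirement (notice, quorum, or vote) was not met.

Notice: 73 hours given; 72 required (73 ≥ 72). Satisfied.
Quorum: 7 present; quorum is 7. Satisfied.
Vote: the appointment of the independent auditor requires three-fifths of the managers present (7). 3/5 of 7 = 4.20, rounded up to 5, so 5 affirmative votes are needed; 5 voted in favor. Satisfied.

Valid — all requirements satisfied.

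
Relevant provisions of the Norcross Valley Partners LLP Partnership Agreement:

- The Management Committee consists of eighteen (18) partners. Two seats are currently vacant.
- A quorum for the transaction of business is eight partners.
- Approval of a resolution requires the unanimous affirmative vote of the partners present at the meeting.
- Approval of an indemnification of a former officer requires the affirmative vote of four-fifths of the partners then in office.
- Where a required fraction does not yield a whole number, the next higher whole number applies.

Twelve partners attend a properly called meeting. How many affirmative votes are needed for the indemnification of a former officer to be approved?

The indemnification of a former officer requires four-fifths of the partners then in office (16).
4/5 of 16 = 12.80, rounded up to 13.
(Only 12 can vote, so the indemnification of a former officer cannot pass at this meeting, but the required vote is still 13.)

13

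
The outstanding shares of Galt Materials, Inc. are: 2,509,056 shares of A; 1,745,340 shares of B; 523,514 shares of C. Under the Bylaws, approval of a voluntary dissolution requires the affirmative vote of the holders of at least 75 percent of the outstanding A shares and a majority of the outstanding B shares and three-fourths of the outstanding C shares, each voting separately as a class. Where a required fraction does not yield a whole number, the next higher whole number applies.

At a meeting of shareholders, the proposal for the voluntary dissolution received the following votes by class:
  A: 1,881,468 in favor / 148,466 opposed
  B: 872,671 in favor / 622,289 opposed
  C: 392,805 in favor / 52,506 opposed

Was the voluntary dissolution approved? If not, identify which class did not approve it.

Not approved — the A shares did not give the required vote.

A: 3/4 of 2509056 = 1881792; 1,881,792 required, 1,881,468 in favor — not approved.
B: a majority of 1745340 is 872671; 872,671 required, 872,671 in favor — approved.
C: 3/4 of 523514 = 392635.50, rounded up to 392636; 392,636 required, 392,805 in favor — approved.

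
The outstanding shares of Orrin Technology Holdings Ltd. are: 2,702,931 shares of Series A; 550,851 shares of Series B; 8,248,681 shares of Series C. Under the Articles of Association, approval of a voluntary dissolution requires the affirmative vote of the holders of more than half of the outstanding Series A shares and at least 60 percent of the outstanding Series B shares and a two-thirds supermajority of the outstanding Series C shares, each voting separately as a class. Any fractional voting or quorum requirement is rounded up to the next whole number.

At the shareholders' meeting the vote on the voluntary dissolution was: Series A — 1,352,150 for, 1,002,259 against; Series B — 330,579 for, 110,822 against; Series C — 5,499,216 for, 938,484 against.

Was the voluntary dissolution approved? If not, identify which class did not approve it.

Approved — every class gave the required vote.

Series A: a majority of 2702931 is 1351466; 1,351,466 required, 1,352,150 in favor — approved.
Series B: 3/5 of 550851 = 330510.60, rounded up to 330511; 330,511 required, 330,579 in favor — approved.
Series C: 2/3 of 8248681 = 5499120.67, rounded up to 5499121; 5,499,121 required, 5,499,216 in favor — approved.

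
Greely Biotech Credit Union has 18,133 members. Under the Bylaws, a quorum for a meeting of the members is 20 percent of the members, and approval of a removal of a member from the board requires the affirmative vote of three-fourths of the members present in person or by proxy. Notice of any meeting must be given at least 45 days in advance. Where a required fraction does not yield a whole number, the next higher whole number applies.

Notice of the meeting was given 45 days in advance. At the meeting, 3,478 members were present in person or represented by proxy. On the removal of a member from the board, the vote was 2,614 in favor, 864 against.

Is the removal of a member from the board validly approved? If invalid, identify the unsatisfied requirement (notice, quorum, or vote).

Notice: 45 days given; 45 required. Satisfied.
Quorum: 20% of 18,133 = 3,626.60, rounded up to 3,627; 3,478 present. Not satisfied.
Vote: requires three-fourths of those present (3,478); 3/4 of 3478 = 2608.50, rounded up to 2609, so 2,609 needed; 2,614 in favor. Satisfied.

Invalid — quorum requirement not satisfied.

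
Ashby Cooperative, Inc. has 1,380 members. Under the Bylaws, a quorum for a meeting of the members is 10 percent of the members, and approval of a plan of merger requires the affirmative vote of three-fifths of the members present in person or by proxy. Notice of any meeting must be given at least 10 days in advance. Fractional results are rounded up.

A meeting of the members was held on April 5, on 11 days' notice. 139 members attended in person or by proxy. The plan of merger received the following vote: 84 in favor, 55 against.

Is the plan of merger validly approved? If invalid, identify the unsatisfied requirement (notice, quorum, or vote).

Notice: 11 days given; 10 required. Satisfied.
Quorum: 10% of 1,380 = 138; 139 present. Satisfied.
Vote: requires three-fifths of those present (139); 3/5 of 139 = 83.40, rounded up to 84, so 84 needed; 84 in favor. Satisfied.

Valid — all requirements satisfied.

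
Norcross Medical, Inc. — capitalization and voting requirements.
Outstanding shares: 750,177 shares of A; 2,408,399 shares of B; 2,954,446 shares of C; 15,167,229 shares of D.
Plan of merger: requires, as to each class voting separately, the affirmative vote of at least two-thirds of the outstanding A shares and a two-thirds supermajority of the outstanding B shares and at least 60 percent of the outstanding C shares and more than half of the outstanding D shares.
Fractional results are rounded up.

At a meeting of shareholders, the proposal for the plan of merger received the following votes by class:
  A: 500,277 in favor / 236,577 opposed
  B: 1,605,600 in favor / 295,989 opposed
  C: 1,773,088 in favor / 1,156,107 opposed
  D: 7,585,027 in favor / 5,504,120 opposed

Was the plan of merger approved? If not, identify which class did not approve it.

A: 2/3 of 750177 = 500118; 500,118 required, 500,277 in favor — approved.
B: 2/3 of 2408399 = 1605599.33, rounded up to 1605600; 1,605,600 required, 1,605,600 in favor — approved.
C: 3/5 of 2954446 = 1772667.60, rounded up to 1772668; 1,772,668 required, 1,773,088 in favor — approved.
D: a majority of 15167229 is 7583615; 7,583,615 required, 7,585,027 in favor — approved.

Approved — every class gave the required vote.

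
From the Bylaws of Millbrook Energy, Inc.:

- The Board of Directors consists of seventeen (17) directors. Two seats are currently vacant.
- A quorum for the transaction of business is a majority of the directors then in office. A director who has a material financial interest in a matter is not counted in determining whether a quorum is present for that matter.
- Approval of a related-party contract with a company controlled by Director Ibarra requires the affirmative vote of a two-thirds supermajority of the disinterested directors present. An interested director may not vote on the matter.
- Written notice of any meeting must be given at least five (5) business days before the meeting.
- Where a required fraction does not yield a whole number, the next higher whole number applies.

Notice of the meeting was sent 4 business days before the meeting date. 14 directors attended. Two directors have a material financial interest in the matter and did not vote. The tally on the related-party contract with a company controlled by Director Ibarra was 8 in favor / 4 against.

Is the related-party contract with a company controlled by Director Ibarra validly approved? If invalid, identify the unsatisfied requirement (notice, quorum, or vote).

Notice: 4 business days given; 5 required (4 < 5). Not satisfied.
Quorum: 14 present, but the 2 interested directors do not count, leaving 12. Quorum is 8. Satisfied.
Vote: the related-party contract with a company controlled by Director Ibarra requires two-thirds of the disinterested directors present (14 − 2 = 12). 2/3 of 12 = 8, so 8 affirmative votes are needed; 8 voted in favor. Satisfied.

Invalid — notice requirement not satisfied.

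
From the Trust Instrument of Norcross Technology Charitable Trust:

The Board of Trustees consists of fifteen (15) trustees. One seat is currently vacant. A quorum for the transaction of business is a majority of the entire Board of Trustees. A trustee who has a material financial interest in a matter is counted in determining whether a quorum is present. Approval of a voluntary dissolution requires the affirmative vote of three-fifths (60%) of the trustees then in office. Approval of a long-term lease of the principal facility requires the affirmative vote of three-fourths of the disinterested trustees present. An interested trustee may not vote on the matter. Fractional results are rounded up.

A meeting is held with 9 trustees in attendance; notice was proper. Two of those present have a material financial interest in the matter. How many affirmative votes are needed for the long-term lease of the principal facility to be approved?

6

The long-term lease of the principal facility requires three-fourths of the disinterested trustees present (9 − 2 = 7).
3/4 of 7 = 5.25, rounded up to 6.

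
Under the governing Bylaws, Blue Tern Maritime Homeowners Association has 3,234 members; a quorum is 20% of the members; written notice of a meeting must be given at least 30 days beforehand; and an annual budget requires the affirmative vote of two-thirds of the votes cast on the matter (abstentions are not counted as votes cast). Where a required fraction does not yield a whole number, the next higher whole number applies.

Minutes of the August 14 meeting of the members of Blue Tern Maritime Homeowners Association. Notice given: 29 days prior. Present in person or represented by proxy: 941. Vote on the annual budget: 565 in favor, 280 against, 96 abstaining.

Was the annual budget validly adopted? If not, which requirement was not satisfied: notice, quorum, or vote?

Notice: 29 days given; 30 required. Not satisfied.
Quorum: 20% of 3,234 = 646.80, rounded up to 647; 941 present. Satisfied.
Vote: requires two-thirds of the votes cast (941 − 96 abstaining = 845); 2/3 of 845 = 563.33, rounded up to 564, so 564 needed; 565 in favor. Satisfied.

Invalid — notice requirement not satisfied.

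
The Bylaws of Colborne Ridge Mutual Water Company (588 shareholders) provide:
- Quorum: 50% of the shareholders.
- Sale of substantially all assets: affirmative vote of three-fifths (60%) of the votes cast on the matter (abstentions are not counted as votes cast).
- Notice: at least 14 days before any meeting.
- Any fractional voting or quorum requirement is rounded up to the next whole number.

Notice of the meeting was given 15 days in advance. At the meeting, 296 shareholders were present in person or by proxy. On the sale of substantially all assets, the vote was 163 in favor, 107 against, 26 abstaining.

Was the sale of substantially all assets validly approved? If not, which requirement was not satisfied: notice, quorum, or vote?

Notice: 15 days given; 14 required. Satisfied.
Quorum: 50% of 588 = 294; 296 present. Satisfied.
Vote: requires three-fifths of the votes cast (296 − 26 abstaining = 270); 3/5 of 270 = 162, so 162 needed; 163 in favor. Satisfied.

Valid — all requirements satisfied.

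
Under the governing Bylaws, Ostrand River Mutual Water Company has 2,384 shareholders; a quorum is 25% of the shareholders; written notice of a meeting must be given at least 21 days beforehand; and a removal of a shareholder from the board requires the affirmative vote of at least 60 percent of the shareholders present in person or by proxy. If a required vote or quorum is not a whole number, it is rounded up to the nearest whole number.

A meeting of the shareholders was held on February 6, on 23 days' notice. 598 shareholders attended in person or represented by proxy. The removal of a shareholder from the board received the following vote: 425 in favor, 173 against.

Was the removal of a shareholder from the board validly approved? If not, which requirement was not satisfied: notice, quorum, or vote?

Valid — all requirements satisfied.

Notice: 23 days given; 21 required. Satisfied.
Quorum: 25% of 2,384 = 596; 598 present. Satisfied.
Vote: requires three-fifths of those present (598); 3/5 of 598 = 358.80, rounded up to 359, so 359 needed; 425 in favor. Satisfied.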